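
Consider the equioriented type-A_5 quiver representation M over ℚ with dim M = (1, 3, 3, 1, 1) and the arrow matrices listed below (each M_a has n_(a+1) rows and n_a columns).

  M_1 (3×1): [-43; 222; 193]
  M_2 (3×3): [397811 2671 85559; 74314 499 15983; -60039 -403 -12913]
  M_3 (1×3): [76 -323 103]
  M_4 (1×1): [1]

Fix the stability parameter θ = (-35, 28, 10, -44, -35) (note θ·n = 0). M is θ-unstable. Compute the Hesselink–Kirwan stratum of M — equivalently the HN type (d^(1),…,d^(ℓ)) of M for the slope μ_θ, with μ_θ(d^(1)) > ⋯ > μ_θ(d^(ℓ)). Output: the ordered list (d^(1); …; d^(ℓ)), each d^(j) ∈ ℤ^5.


Via rank(M_{q-1}∘⋯∘M_p): M ≅ I[1,5], I[2,3]^2.
μ_θ-semistable layers: μ^(1)=19; μ^(2)=-41/4; μ^(3)=-35

((0, 2, 2, 0, 0); (0, 1, 1, 1, 1); (1, 0, 0, 0, 0))


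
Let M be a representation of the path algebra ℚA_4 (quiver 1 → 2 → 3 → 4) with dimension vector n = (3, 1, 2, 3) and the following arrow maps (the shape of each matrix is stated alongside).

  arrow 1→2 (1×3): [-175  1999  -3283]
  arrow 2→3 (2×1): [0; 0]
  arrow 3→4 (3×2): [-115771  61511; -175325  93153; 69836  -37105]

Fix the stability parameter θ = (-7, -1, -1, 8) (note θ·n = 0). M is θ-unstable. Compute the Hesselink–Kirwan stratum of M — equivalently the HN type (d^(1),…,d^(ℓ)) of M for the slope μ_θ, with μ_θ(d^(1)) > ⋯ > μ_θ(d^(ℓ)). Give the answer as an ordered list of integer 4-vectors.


Barcode: M ≅ I[1,1]^2, I[1,2], I[3,4]^2, I[4,4]. HN layers by μ_θ (3 steps, strictly decreasing):
  μ^(1)=8; μ^(2)=-1; μ^(3)=-7

((0, 0, 0, 3); (0, 1, 2, 0); (3, 0, 0, 0))


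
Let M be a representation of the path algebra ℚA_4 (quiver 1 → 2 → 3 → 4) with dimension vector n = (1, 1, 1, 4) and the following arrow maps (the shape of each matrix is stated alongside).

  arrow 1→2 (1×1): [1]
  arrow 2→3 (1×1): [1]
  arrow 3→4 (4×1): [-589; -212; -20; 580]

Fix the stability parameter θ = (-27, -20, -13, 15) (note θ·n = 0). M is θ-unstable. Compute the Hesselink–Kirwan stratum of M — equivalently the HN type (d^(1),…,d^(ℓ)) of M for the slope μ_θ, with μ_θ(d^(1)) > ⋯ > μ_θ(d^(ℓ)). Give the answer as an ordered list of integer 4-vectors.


Barcode: M ≅ I[1,4], I[4,4]^3. HN layers by μ_θ (4 steps, strictly decreasing):
  μ^(1)=15; μ^(2)=-13; μ^(3)=-20; μ^(4)=-27

((0, 0, 0, 4); (0, 0, 1, 0); (0, 1, 0, 0); (1, 0, 0, 0))


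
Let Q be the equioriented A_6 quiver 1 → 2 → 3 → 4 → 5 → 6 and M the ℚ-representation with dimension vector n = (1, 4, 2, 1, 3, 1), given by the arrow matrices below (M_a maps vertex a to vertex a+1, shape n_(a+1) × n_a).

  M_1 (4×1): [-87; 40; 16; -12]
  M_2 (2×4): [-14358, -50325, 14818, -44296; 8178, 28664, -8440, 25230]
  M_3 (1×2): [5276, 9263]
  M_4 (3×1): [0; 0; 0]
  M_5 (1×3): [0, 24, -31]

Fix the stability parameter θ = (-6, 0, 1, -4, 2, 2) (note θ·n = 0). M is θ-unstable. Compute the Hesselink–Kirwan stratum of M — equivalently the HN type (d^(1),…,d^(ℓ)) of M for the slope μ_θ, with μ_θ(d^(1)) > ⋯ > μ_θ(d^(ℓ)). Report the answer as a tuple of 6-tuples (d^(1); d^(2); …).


Via rank(M_{q-1}∘⋯∘M_p): M ≅ I[1,4], I[2,2]^2, I[2,3], I[5,5]^2, I[5,6].
μ_θ-semistable layers: μ^(1)=2; μ^(2)=1; μ^(3)=0; μ^(4)=-1; μ^(5)=-6

((0, 0, 0, 0, 3, 1); (0, 0, 1, 0, 0, 0); (0, 3, 0, 0, 0, 0); (0, 1, 1, 1, 0, 0); (1, 0, 0, 0, 0, 0))


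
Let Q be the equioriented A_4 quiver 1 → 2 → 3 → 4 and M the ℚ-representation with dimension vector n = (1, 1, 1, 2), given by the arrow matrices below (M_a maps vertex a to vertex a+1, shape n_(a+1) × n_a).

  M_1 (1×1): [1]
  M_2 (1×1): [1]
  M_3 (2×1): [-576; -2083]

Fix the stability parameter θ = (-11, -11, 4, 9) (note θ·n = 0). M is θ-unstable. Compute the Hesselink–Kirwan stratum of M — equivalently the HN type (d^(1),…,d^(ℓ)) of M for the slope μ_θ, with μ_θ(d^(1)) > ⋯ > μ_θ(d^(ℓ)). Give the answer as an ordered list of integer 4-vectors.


Barcode: M ≅ I[1,4], I[4,4]. HN layers by μ_θ (3 steps, strictly decreasing):
  μ^(1)=9; μ^(2)=4; μ^(3)=-11

((0, 0, 0, 2); (0, 0, 1, 0); (1, 1, 0, 0))


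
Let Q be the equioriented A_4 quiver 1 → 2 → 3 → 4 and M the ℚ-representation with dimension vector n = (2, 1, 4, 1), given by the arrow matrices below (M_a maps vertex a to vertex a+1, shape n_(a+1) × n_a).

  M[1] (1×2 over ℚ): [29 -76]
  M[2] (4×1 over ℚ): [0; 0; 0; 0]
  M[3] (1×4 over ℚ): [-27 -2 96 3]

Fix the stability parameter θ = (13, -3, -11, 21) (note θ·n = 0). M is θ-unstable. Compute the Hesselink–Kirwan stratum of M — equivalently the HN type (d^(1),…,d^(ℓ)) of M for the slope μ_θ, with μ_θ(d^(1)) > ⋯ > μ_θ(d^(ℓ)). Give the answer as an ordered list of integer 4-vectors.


Barcode: M ≅ I[1,1], I[1,2], I[3,3]^3, I[3,4]. HN layers by μ_θ (4 steps, strictly decreasing):
  μ^(1)=21; μ^(2)=13; μ^(3)=5; μ^(4)=-11

((0, 0, 0, 1); (1, 0, 0, 0); (1, 1, 0, 0); (0, 0, 4, 0))


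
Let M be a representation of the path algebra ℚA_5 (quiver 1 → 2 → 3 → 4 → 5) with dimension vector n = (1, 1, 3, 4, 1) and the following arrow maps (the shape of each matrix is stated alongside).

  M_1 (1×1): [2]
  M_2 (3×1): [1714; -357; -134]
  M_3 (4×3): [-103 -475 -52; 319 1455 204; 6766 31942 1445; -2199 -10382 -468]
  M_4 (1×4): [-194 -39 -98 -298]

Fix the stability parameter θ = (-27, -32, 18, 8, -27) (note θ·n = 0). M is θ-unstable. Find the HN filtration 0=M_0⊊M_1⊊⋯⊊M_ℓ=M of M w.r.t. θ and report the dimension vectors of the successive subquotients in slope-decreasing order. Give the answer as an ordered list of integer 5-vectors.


Via rank(M_{q-1}∘⋯∘M_p): M ≅ I[1,5], I[3,4]^2, I[4,4].
μ_θ-semistable layers: μ^(1)=13; μ^(2)=8; μ^(3)=-1/3; μ^(4)=-59/2

((0, 0, 2, 2, 0); (0, 0, 0, 1, 0); (0, 0, 1, 1, 1); (1, 1, 0, 0, 0))


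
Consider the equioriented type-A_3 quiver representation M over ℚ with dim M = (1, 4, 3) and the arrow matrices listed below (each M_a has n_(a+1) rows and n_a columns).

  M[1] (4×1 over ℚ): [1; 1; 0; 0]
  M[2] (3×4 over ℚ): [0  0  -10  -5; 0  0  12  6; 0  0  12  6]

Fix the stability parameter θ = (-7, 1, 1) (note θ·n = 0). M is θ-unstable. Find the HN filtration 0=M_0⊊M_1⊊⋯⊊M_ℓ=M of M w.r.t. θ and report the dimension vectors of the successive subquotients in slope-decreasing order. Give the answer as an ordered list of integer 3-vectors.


Barcode: M ≅ I[1,2], I[2,2]^2, I[2,3], I[3,3]^2. HN layers by μ_θ (2 steps, strictly decreasing):
  μ^(1)=1; μ^(2)=-7

((0, 4, 3); (1, 0, 0))


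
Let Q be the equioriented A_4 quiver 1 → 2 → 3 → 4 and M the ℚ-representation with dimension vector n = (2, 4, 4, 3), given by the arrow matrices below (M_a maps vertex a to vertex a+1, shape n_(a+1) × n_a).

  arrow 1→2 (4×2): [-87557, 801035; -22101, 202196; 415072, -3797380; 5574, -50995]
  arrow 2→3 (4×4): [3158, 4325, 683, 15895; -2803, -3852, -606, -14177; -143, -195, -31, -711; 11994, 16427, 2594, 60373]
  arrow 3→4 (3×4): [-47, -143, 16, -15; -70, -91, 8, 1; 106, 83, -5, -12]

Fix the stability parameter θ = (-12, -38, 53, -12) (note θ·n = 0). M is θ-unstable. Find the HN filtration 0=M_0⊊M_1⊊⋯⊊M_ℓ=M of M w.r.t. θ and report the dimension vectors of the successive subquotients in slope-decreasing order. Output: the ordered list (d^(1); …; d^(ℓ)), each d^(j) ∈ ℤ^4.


Interval decomposition of M: I[1,4]^2, I[2,3], I[2,4].
HN type (ℓ=4): μ^(1)=53; μ^(2)=41/2; μ^(3)=-25; μ^(4)=-38

((0, 0, 1, 0); (0, 0, 3, 3); (2, 2, 0, 0); (0, 2, 0, 0))


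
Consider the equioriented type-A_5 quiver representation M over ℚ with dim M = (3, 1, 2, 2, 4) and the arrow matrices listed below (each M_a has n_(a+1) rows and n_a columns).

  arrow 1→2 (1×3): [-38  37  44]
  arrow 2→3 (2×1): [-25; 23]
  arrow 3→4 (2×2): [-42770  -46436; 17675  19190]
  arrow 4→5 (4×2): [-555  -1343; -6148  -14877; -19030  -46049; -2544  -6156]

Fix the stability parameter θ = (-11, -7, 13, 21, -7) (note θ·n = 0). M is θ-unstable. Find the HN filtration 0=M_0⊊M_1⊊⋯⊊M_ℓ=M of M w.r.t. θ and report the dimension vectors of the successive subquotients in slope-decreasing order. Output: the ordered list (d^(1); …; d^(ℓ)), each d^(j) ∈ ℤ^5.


Via rank(M_{q-1}∘⋯∘M_p): M ≅ I[1,1]^2, I[1,5], I[3,3], I[4,5], I[5,5]^2.
μ_θ-semistable layers: μ^(1)=13; μ^(2)=9; μ^(3)=7; μ^(4)=-7; μ^(5)=-11

((0, 0, 1, 0, 0); (0, 0, 1, 1, 1); (0, 0, 0, 1, 1); (0, 1, 0, 0, 2); (3, 0, 0, 0, 0))


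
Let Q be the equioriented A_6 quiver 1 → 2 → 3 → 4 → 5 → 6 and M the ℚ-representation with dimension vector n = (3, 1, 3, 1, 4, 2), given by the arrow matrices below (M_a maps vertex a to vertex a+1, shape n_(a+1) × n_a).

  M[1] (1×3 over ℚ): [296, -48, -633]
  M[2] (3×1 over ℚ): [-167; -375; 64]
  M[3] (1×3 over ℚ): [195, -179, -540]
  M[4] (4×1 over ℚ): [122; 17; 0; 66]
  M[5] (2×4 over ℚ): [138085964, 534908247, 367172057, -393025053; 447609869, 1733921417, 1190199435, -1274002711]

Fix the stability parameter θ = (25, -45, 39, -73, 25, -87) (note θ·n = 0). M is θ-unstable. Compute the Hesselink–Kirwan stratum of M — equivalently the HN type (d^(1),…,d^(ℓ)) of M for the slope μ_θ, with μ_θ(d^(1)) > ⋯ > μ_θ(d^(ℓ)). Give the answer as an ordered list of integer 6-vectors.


Interval decomposition of M: I[1,1]^2, I[1,3], I[3,3], I[3,6], I[5,5]^2, I[5,6].
HN type (ℓ=5): μ^(1)=39; μ^(2)=25; μ^(3)=-10; μ^(4)=-24; μ^(5)=-31

((0, 0, 2, 0, 0, 0); (2, 0, 0, 0, 2, 0); (1, 1, 0, 0, 0, 0); (0, 0, 1, 1, 1, 1); (0, 0, 0, 0, 1, 1))


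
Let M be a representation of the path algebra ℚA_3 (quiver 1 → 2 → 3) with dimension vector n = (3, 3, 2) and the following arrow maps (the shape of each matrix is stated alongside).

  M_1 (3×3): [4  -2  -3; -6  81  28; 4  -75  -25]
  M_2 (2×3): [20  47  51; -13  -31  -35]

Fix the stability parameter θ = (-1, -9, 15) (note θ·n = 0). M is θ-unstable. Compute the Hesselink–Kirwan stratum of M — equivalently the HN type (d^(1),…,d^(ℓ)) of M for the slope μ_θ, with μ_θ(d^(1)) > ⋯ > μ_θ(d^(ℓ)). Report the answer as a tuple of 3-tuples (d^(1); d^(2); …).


Barcode: M ≅ I[1,2], I[1,3]^2. HN layers by μ_θ (2 steps, strictly decreasing):
  μ^(1)=15; μ^(2)=-5

((0, 0, 2); (3, 3, 0))


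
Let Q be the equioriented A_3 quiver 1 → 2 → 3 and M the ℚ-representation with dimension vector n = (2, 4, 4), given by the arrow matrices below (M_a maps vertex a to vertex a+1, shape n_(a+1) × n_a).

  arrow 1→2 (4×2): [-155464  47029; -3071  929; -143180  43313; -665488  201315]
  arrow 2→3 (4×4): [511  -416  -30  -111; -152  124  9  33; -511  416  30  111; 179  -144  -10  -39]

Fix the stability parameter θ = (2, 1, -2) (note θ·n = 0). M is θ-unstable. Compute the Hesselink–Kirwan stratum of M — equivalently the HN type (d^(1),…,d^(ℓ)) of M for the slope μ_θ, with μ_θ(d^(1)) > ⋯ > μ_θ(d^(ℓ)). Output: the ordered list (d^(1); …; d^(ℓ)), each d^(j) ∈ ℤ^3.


Via rank(M_{q-1}∘⋯∘M_p): M ≅ I[1,2]^2, I[2,3]^2, I[3,3]^2.
μ_θ-semistable layers: μ^(1)=3/2; μ^(2)=-1/2; μ^(3)=-2

((2, 2, 0); (0, 2, 2); (0, 0, 2))


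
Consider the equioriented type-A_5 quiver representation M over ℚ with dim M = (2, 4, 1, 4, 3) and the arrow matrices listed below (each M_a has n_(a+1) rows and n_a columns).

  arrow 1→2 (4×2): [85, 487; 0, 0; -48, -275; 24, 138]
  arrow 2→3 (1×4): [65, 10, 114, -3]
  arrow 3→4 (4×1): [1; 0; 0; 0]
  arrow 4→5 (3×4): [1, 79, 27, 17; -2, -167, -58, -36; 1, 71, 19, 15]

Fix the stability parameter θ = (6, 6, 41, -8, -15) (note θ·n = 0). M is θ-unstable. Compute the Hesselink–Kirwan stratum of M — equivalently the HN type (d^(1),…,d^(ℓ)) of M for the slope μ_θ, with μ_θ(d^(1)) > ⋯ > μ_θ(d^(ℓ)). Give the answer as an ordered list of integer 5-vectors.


Via rank(M_{q-1}∘⋯∘M_p): M ≅ I[1,2], I[1,5], I[2,2]^2, I[4,4], I[4,5]^2.
μ_θ-semistable layers: μ^(1)=6; μ^(2)=-8; μ^(3)=-23/2

((2, 4, 1, 1, 1); (0, 0, 0, 1, 0); (0, 0, 0, 2, 2))


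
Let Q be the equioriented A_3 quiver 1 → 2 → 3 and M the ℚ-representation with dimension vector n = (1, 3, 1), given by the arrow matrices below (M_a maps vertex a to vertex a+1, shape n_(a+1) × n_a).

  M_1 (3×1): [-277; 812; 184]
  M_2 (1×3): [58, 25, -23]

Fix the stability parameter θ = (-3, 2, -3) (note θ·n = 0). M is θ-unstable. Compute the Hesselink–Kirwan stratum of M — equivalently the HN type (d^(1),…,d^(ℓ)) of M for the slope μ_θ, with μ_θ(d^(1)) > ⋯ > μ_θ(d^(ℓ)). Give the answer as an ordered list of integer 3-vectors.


Via rank(M_{q-1}∘⋯∘M_p): M ≅ I[1,3], I[2,2]^2.
μ_θ-semistable layers: μ^(1)=2; μ^(2)=-1/2; μ^(3)=-3

((0, 2, 0); (0, 1, 1); (1, 0, 0))


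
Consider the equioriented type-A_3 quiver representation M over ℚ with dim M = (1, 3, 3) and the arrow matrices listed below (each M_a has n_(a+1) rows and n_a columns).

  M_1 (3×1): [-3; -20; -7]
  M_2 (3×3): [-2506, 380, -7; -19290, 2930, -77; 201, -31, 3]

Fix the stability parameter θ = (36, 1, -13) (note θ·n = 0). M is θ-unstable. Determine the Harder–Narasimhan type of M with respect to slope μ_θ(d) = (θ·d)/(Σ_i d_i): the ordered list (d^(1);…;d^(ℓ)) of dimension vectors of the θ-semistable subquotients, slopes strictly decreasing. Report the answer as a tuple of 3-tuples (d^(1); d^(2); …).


Barcode: M ≅ I[1,3], I[2,3]^2. HN layers by μ_θ (2 steps, strictly decreasing):
  μ^(1)=8; μ^(2)=-6

((1, 1, 1); (0, 2, 2))


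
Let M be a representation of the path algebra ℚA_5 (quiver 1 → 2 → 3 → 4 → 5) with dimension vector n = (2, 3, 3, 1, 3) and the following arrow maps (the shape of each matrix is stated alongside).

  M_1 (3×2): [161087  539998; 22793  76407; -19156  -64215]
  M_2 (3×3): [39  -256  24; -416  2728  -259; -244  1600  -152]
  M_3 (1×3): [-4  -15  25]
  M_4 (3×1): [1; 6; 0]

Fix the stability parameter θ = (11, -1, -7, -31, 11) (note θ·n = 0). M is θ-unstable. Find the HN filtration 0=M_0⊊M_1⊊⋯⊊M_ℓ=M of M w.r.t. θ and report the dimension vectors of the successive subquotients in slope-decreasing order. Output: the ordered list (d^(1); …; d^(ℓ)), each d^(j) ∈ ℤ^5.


Via rank(M_{q-1}∘⋯∘M_p): M ≅ I[1,3], I[1,5], I[2,2], I[3,3], I[5,5]^2.
μ_θ-semistable layers: μ^(1)=11; μ^(2)=1; μ^(3)=-1; μ^(4)=-7

((0, 0, 0, 0, 3); (1, 1, 1, 0, 0); (0, 1, 0, 0, 0); (1, 1, 2, 1, 0))


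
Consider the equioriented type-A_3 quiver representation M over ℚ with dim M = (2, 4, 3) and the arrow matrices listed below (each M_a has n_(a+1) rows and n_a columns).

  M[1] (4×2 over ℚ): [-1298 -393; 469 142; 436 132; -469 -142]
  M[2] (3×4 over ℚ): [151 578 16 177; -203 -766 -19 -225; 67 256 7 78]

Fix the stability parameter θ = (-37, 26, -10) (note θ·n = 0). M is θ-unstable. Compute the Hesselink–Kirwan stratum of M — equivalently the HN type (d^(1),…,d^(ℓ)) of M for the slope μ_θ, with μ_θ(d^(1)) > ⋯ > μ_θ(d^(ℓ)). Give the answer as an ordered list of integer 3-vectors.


Barcode: M ≅ I[1,3]^2, I[2,2], I[2,3]. HN layers by μ_θ (3 steps, strictly decreasing):
  μ^(1)=26; μ^(2)=8; μ^(3)=-37

((0, 1, 0); (0, 3, 3); (2, 0, 0))


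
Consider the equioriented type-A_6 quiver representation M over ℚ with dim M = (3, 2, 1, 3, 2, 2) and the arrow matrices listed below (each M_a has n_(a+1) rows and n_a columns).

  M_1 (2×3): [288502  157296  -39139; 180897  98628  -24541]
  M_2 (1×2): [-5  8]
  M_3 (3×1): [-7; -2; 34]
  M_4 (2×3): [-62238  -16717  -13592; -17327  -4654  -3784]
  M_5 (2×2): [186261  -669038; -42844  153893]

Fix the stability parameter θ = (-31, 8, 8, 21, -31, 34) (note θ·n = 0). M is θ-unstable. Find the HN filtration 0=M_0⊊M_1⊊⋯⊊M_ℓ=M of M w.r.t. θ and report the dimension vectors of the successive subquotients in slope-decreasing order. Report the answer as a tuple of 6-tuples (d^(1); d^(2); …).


Via rank(M_{q-1}∘⋯∘M_p): M ≅ I[1,1], I[1,2], I[1,6], I[4,4], I[4,6].
μ_θ-semistable layers: μ^(1)=34; μ^(2)=21; μ^(3)=8; μ^(4)=3/2; μ^(5)=-5; μ^(6)=-31

((0, 0, 0, 0, 0, 2); (0, 0, 0, 1, 0, 0); (0, 1, 0, 0, 0, 0); (0, 1, 1, 1, 1, 0); (0, 0, 0, 1, 1, 0); (3, 0, 0, 0, 0, 0))


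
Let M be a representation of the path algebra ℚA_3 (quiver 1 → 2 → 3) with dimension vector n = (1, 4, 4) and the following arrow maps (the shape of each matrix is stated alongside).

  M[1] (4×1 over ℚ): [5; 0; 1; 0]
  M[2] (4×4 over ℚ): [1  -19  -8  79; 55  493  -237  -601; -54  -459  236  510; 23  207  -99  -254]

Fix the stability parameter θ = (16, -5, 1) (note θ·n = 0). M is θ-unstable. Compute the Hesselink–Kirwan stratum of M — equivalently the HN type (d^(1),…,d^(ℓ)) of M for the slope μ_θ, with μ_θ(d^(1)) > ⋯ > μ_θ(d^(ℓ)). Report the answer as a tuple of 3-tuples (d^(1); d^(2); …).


Barcode: M ≅ I[1,3], I[2,3]^3. HN layers by μ_θ (3 steps, strictly decreasing):
  μ^(1)=4; μ^(2)=1; μ^(3)=-5

((1, 1, 1); (0, 0, 3); (0, 3, 0))


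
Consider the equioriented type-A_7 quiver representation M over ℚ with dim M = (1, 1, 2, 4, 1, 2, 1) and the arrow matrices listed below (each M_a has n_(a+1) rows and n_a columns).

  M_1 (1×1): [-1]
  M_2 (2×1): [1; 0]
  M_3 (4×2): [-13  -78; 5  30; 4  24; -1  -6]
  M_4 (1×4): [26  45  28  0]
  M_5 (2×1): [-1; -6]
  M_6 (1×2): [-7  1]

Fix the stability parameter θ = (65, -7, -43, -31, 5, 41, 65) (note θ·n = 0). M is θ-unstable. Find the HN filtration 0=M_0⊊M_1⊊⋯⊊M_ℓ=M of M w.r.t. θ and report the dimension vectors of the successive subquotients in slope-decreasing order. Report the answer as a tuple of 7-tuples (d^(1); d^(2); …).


Via rank(M_{q-1}∘⋯∘M_p): M ≅ I[1,7], I[3,3], I[4,4]^3, I[6,6].
μ_θ-semistable layers: μ^(1)=65; μ^(2)=41; μ^(3)=5; μ^(4)=-4; μ^(5)=-31; μ^(6)=-43

((0, 0, 0, 0, 0, 0, 1); (0, 0, 0, 0, 0, 2, 0); (0, 0, 0, 0, 1, 0, 0); (1, 1, 1, 1, 0, 0, 0); (0, 0, 0, 3, 0, 0, 0); (0, 0, 1, 0, 0, 0, 0))


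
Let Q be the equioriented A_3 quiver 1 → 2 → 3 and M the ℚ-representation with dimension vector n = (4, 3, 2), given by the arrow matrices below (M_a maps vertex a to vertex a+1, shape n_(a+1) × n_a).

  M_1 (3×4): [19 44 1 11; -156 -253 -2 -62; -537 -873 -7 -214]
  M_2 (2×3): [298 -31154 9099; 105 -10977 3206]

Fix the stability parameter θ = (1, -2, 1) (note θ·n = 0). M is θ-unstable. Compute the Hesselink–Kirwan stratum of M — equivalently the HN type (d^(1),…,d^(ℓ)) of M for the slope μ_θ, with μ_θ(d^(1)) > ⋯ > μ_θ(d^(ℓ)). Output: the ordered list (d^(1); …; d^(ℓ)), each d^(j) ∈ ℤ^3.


Via rank(M_{q-1}∘⋯∘M_p): M ≅ I[1,1], I[1,2], I[1,3]^2.
μ_θ-semistable layers: μ^(1)=1; μ^(2)=-1/2

((1, 0, 2); (3, 3, 0))


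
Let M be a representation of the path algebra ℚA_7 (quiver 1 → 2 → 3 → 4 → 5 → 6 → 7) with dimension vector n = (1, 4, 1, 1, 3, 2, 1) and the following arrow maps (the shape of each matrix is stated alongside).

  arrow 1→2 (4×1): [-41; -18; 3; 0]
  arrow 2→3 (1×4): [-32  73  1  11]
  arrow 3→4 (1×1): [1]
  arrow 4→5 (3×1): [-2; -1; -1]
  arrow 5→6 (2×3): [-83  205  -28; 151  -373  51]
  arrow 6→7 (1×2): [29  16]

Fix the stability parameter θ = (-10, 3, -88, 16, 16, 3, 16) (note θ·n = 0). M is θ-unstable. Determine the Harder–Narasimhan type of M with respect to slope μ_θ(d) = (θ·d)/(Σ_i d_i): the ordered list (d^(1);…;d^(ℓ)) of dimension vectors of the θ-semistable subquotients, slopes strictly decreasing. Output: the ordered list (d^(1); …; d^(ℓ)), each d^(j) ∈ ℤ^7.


Barcode: M ≅ I[1,7], I[2,2]^3, I[5,5], I[5,6]. HN layers by μ_θ (5 steps, strictly decreasing):
  μ^(1)=16; μ^(2)=35/3; μ^(3)=19/2; μ^(4)=3; μ^(5)=-95/3

((0, 0, 0, 0, 1, 0, 1); (0, 0, 0, 1, 1, 1, 0); (0, 0, 0, 0, 1, 1, 0); (0, 3, 0, 0, 0, 0, 0); (1, 1, 1, 0, 0, 0, 0))


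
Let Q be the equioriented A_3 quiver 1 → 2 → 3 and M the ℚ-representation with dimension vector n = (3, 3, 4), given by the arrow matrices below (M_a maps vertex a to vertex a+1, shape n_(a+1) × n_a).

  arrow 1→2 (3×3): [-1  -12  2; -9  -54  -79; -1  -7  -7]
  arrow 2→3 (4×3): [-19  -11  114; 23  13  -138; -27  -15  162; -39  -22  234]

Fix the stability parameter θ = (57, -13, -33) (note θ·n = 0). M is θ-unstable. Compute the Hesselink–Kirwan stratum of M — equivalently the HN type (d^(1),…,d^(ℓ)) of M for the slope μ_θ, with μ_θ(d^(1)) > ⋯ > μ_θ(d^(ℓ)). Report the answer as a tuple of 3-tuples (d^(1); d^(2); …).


Via rank(M_{q-1}∘⋯∘M_p): M ≅ I[1,2], I[1,3]^2, I[3,3]^2.
μ_θ-semistable layers: μ^(1)=22; μ^(2)=11/3; μ^(3)=-33

((1, 1, 0); (2, 2, 2); (0, 0, 2))


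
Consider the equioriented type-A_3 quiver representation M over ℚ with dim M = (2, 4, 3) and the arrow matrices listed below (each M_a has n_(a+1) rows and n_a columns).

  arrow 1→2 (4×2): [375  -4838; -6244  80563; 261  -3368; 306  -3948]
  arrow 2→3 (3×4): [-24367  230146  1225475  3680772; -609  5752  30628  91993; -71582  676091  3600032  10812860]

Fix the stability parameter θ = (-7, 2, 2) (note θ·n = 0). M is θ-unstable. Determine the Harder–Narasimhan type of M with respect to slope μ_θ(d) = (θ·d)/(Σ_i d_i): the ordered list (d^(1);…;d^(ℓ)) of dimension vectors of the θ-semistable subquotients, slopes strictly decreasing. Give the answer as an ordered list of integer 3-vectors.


Barcode: M ≅ I[1,3]^2, I[2,2], I[2,3]. HN layers by μ_θ (2 steps, strictly decreasing):
  μ^(1)=2; μ^(2)=-7

((0, 4, 3); (2, 0, 0))


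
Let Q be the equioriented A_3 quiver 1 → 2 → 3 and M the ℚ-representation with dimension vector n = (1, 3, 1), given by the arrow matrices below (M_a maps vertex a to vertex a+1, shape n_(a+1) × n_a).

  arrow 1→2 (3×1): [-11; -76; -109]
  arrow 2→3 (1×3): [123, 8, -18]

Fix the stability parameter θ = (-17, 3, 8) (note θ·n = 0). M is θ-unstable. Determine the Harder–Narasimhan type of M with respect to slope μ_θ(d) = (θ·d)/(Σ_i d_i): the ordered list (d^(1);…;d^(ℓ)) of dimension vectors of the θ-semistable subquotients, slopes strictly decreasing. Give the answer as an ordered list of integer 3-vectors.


Interval decomposition of M: I[1,3], I[2,2]^2.
HN type (ℓ=3): μ^(1)=8; μ^(2)=3; μ^(3)=-17

((0, 0, 1); (0, 3, 0); (1, 0, 0))


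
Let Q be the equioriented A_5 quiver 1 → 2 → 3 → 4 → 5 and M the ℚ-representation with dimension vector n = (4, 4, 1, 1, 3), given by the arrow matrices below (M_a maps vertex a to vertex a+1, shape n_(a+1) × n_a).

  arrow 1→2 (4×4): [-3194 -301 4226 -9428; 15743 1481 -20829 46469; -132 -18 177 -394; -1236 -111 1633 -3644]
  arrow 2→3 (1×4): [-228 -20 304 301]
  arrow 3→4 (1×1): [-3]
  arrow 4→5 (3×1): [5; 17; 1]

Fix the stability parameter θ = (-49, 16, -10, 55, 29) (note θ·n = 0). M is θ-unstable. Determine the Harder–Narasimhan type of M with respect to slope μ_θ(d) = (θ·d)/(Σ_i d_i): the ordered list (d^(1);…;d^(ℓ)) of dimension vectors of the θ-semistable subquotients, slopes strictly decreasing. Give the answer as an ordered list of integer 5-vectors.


Interval decomposition of M: I[1,2]^3, I[1,5], I[5,5]^2.
HN type (ℓ=5): μ^(1)=42; μ^(2)=29; μ^(3)=16; μ^(4)=3; μ^(5)=-49

((0, 0, 0, 1, 1); (0, 0, 0, 0, 2); (0, 3, 0, 0, 0); (0, 1, 1, 0, 0); (4, 0, 0, 0, 0))


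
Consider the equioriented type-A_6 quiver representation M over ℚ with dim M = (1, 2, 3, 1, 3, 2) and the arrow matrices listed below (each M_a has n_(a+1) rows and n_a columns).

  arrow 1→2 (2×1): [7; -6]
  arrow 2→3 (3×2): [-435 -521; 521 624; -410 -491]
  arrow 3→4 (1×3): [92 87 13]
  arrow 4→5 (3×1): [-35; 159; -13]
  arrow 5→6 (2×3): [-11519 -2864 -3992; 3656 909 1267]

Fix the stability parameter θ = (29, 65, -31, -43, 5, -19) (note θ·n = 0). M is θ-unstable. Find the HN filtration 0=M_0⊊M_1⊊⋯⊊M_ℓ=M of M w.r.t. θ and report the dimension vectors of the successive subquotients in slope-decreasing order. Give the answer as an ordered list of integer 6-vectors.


Interval decomposition of M: I[1,6], I[2,3], I[3,3], I[5,5], I[5,6].
HN type (ℓ=5): μ^(1)=17; μ^(2)=5; μ^(3)=1; μ^(4)=-7; μ^(5)=-31

((0, 1, 1, 0, 0, 0); (0, 0, 0, 0, 1, 0); (1, 1, 1, 1, 1, 1); (0, 0, 0, 0, 1, 1); (0, 0, 1, 0, 0, 0))


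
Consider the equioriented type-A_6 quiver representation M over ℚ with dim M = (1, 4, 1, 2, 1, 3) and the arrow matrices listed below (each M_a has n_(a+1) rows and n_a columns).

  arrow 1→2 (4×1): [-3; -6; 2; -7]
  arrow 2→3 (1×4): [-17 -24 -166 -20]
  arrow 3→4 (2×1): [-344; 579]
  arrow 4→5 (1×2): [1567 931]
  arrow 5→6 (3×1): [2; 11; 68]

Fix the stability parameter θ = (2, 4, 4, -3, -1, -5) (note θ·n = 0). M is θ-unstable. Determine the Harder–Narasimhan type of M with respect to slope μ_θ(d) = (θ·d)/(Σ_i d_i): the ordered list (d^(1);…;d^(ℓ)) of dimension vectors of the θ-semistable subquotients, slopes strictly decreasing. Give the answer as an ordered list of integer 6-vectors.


Interval decomposition of M: I[1,6], I[2,2]^3, I[4,4], I[6,6]^2.
HN type (ℓ=4): μ^(1)=4; μ^(2)=1/6; μ^(3)=-3; μ^(4)=-5

((0, 3, 0, 0, 0, 0); (1, 1, 1, 1, 1, 1); (0, 0, 0, 1, 0, 0); (0, 0, 0, 0, 0, 2))


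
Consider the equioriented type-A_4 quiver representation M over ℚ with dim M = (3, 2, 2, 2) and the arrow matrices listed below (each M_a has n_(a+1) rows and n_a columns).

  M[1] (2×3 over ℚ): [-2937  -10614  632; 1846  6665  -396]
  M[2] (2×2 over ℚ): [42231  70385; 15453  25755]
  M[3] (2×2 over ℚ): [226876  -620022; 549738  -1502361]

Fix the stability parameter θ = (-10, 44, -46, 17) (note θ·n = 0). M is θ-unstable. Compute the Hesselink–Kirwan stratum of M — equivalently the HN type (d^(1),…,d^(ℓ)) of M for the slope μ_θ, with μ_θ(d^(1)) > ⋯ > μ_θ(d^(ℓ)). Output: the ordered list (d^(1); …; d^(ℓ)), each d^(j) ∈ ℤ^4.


Via rank(M_{q-1}∘⋯∘M_p): M ≅ I[1,1], I[1,2], I[1,4], I[3,3], I[4,4].
μ_θ-semistable layers: μ^(1)=44; μ^(2)=17; μ^(3)=-1; μ^(4)=-10; μ^(5)=-46

((0, 1, 0, 0); (0, 0, 0, 2); (0, 1, 1, 0); (3, 0, 0, 0); (0, 0, 1, 0))


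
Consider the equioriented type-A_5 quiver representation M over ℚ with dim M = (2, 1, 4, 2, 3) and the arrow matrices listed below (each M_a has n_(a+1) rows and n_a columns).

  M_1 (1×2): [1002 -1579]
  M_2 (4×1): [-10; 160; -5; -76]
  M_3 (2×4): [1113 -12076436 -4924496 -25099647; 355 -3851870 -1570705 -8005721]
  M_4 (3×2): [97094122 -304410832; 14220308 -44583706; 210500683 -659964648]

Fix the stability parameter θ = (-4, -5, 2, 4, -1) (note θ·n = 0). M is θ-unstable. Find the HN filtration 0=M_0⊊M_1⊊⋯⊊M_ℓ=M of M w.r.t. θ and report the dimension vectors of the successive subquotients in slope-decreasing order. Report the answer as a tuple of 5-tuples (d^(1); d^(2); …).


Interval decomposition of M: I[1,1], I[1,5], I[3,3]^2, I[3,5], I[5,5].
HN type (ℓ=5): μ^(1)=2; μ^(2)=5/3; μ^(3)=-1; μ^(4)=-4; μ^(5)=-9/2

((0, 0, 2, 0, 0); (0, 0, 2, 2, 2); (0, 0, 0, 0, 1); (1, 0, 0, 0, 0); (1, 1, 0, 0, 0))


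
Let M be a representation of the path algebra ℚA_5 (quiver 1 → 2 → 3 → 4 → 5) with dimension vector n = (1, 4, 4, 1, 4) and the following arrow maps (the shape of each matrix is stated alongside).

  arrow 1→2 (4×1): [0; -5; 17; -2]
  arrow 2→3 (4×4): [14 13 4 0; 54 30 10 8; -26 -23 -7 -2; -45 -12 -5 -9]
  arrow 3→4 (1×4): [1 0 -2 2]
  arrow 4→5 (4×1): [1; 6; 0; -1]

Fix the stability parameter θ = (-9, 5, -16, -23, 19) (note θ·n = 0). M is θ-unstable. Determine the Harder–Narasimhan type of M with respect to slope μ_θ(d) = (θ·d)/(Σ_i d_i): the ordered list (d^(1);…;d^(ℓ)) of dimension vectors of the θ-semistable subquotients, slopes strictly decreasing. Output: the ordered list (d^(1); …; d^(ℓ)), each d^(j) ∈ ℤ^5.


Barcode: M ≅ I[1,5], I[2,3]^3, I[5,5]^3. HN layers by μ_θ (3 steps, strictly decreasing):
  μ^(1)=19; μ^(2)=-11/2; μ^(3)=-43/4

((0, 0, 0, 0, 4); (0, 3, 3, 0, 0); (1, 1, 1, 1, 0))


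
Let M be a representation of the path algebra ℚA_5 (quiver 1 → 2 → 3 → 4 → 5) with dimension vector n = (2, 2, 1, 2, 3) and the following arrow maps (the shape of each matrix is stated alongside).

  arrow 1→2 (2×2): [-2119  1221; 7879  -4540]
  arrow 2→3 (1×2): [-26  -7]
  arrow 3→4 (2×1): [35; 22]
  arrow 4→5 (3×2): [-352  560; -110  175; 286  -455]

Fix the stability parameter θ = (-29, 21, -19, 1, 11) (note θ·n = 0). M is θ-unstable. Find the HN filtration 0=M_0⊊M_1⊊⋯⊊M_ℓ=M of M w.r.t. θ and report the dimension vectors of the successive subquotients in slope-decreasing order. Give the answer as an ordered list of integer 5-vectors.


Interval decomposition of M: I[1,2], I[1,4], I[4,5], I[5,5]^2.
HN type (ℓ=4): μ^(1)=21; μ^(2)=11; μ^(3)=1; μ^(4)=-29

((0, 1, 0, 0, 0); (0, 0, 0, 0, 3); (0, 1, 1, 2, 0); (2, 0, 0, 0, 0))


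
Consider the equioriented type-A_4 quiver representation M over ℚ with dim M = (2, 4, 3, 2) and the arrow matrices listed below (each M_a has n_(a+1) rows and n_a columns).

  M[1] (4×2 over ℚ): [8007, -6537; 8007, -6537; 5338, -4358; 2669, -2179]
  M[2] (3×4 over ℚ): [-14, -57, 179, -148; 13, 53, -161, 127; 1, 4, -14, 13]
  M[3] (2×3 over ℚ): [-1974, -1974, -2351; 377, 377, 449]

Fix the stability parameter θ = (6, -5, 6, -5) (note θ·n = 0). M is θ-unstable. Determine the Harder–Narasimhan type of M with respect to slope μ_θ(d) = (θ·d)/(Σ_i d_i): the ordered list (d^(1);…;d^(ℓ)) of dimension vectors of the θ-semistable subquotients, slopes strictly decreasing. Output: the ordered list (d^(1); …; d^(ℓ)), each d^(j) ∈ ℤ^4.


Via rank(M_{q-1}∘⋯∘M_p): M ≅ I[1,1], I[1,3], I[2,2], I[2,4]^2.
μ_θ-semistable layers: μ^(1)=6; μ^(2)=1/2; μ^(3)=-5

((1, 0, 1, 0); (1, 1, 2, 2); (0, 3, 0, 0))


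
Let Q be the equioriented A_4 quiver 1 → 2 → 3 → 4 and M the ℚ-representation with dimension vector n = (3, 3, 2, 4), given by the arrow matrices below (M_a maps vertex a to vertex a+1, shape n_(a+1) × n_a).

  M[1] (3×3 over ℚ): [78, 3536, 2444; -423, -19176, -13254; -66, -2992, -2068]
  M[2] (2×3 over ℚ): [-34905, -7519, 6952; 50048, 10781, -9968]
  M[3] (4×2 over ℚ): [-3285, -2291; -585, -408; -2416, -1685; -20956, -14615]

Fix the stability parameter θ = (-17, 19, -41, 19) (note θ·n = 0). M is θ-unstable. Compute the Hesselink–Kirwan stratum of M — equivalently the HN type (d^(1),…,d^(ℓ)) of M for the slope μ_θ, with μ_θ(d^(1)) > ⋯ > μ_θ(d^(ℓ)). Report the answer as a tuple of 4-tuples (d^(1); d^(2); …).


Via rank(M_{q-1}∘⋯∘M_p): M ≅ I[1,1]^2, I[1,4], I[2,2], I[2,4], I[4,4]^2.
μ_θ-semistable layers: μ^(1)=19; μ^(2)=-11; μ^(3)=-17

((0, 1, 0, 4); (0, 2, 2, 0); (3, 0, 0, 0))


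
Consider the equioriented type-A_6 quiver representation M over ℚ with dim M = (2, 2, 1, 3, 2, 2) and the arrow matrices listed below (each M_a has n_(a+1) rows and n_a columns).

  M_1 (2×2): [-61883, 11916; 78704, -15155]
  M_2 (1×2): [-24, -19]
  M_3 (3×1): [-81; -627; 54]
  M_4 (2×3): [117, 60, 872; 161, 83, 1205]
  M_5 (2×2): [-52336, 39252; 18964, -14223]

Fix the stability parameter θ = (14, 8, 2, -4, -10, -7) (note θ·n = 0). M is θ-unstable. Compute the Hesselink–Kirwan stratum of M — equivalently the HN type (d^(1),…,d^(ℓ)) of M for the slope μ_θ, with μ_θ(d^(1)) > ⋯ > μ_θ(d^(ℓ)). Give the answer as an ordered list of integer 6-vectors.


Barcode: M ≅ I[1,2], I[1,5], I[4,4], I[4,6], I[6,6]. HN layers by μ_θ (4 steps, strictly decreasing):
  μ^(1)=11; μ^(2)=2; μ^(3)=-4; μ^(4)=-7

((1, 1, 0, 0, 0, 0); (1, 1, 1, 1, 1, 0); (0, 0, 0, 1, 0, 0); (0, 0, 0, 1, 1, 2))


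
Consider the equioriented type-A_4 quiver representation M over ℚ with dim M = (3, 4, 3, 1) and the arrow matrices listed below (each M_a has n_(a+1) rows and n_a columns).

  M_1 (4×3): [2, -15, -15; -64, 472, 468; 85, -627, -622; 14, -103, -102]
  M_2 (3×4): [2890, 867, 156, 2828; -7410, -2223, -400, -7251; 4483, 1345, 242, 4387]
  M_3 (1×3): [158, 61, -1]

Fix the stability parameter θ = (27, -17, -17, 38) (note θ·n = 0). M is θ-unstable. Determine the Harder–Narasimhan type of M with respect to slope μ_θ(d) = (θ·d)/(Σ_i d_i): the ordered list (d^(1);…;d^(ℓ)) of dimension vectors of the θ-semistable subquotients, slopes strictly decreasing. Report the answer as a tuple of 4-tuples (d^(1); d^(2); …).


Via rank(M_{q-1}∘⋯∘M_p): M ≅ I[1,2], I[1,3], I[1,4], I[2,3].
μ_θ-semistable layers: μ^(1)=38; μ^(2)=5; μ^(3)=-7/3; μ^(4)=-17

((0, 0, 0, 1); (1, 1, 0, 0); (2, 2, 2, 0); (0, 1, 1, 0))


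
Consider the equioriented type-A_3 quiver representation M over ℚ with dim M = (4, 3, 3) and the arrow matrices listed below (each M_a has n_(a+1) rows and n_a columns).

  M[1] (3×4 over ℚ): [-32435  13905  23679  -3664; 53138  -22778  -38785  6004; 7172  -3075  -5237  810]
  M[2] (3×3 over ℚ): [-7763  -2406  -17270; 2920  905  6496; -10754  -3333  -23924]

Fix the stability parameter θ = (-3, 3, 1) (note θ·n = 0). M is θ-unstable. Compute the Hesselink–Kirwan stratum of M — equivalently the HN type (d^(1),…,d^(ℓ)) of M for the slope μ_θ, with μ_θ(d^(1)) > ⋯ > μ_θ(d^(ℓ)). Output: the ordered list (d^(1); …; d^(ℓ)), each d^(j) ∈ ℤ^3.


Interval decomposition of M: I[1,1], I[1,2], I[1,3]^2, I[3,3].
HN type (ℓ=4): μ^(1)=3; μ^(2)=2; μ^(3)=1; μ^(4)=-3

((0, 1, 0); (0, 2, 2); (0, 0, 1); (4, 0, 0))


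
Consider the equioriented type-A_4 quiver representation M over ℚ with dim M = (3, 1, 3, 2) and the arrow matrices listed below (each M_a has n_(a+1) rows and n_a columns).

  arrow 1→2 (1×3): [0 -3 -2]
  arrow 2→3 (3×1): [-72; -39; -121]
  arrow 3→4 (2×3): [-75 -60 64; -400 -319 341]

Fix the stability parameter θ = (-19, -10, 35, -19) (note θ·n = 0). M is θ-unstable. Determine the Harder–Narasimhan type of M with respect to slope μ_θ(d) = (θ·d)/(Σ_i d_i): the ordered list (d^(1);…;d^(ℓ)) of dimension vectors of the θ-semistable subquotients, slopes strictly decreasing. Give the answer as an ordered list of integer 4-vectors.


Interval decomposition of M: I[1,1]^2, I[1,4], I[3,3], I[3,4].
HN type (ℓ=4): μ^(1)=35; μ^(2)=8; μ^(3)=-10; μ^(4)=-19

((0, 0, 1, 0); (0, 0, 2, 2); (0, 1, 0, 0); (3, 0, 0, 0))


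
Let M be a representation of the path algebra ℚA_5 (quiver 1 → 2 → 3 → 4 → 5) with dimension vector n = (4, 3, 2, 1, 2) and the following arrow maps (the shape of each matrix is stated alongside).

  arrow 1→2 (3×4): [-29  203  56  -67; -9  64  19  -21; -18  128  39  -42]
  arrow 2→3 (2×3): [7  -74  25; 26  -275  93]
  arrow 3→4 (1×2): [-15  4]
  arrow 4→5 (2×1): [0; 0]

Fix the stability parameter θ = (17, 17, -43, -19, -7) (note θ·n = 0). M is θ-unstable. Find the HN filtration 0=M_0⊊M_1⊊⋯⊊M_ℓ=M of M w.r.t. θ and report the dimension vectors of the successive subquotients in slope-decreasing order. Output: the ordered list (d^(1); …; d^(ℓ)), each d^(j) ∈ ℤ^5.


Barcode: M ≅ I[1,1], I[1,2], I[1,3], I[1,4], I[5,5]^2. HN layers by μ_θ (3 steps, strictly decreasing):
  μ^(1)=17; μ^(2)=-3; μ^(3)=-7

((2, 1, 0, 0, 0); (1, 1, 1, 0, 0); (1, 1, 1, 1, 2))


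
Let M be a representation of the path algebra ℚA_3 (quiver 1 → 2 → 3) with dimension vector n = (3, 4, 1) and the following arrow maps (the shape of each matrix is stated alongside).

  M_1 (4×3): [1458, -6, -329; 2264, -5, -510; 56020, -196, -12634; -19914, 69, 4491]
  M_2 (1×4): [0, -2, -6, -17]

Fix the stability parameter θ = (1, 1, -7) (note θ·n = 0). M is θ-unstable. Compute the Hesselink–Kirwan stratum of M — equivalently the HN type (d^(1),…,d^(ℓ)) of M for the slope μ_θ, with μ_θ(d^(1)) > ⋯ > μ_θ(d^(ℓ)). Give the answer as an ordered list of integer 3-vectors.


Barcode: M ≅ I[1,1], I[1,2], I[1,3], I[2,2]^2. HN layers by μ_θ (2 steps, strictly decreasing):
  μ^(1)=1; μ^(2)=-5/3

((2, 3, 0); (1, 1, 1))


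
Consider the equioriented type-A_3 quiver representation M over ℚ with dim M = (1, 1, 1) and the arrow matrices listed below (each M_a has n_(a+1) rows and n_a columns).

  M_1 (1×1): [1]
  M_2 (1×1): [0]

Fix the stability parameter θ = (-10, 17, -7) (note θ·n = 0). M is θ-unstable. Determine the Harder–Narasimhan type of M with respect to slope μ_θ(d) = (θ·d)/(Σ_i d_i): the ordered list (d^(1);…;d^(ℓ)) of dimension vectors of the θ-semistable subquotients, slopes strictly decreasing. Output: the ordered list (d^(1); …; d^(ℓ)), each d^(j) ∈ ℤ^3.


Via rank(M_{q-1}∘⋯∘M_p): M ≅ I[1,2], I[3,3].
μ_θ-semistable layers: μ^(1)=17; μ^(2)=-7; μ^(3)=-10

((0, 1, 0); (0, 0, 1); (1, 0, 0))


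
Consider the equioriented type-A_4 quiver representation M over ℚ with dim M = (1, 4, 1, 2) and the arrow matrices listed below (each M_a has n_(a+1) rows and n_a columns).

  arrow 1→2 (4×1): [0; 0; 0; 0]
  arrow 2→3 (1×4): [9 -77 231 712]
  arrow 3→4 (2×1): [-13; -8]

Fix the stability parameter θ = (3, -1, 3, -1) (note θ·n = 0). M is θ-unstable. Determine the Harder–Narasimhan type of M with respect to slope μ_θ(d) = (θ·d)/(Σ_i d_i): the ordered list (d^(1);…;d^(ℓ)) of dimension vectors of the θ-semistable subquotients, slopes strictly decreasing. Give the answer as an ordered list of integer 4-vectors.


Via rank(M_{q-1}∘⋯∘M_p): M ≅ I[1,1], I[2,2]^3, I[2,4], I[4,4].
μ_θ-semistable layers: μ^(1)=3; μ^(2)=1; μ^(3)=-1

((1, 0, 0, 0); (0, 0, 1, 1); (0, 4, 0, 1))


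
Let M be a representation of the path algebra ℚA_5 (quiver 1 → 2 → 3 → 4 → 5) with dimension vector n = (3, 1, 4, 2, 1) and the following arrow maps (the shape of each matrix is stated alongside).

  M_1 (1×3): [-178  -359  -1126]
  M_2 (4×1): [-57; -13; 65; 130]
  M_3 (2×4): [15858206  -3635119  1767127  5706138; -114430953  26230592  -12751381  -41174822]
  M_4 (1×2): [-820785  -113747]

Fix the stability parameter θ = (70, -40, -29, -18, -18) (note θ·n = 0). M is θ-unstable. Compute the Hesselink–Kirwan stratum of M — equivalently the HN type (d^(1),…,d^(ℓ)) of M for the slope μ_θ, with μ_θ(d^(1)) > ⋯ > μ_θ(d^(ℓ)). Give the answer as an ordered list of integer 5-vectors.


Via rank(M_{q-1}∘⋯∘M_p): M ≅ I[1,1]^2, I[1,3], I[3,3], I[3,4], I[3,5].
μ_θ-semistable layers: μ^(1)=70; μ^(2)=1/3; μ^(3)=-18; μ^(4)=-29

((2, 0, 0, 0, 0); (1, 1, 1, 0, 0); (0, 0, 0, 2, 1); (0, 0, 3, 0, 0))


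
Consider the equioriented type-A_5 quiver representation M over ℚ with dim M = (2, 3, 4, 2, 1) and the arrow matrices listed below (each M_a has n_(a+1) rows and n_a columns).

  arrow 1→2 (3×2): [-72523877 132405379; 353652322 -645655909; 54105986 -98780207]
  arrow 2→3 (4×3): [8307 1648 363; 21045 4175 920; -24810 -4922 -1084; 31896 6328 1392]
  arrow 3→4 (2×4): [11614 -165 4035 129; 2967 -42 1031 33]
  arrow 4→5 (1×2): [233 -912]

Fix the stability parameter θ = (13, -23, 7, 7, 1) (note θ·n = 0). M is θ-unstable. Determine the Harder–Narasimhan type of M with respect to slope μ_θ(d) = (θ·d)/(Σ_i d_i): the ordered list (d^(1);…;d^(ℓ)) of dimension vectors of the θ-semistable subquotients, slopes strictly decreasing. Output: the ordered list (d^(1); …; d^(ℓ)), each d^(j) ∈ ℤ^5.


Via rank(M_{q-1}∘⋯∘M_p): M ≅ I[1,2], I[1,5], I[2,4], I[3,3]^2.
μ_θ-semistable layers: μ^(1)=7; μ^(2)=5; μ^(3)=-5; μ^(4)=-23

((0, 0, 3, 1, 0); (0, 0, 1, 1, 1); (2, 2, 0, 0, 0); (0, 1, 0, 0, 0))


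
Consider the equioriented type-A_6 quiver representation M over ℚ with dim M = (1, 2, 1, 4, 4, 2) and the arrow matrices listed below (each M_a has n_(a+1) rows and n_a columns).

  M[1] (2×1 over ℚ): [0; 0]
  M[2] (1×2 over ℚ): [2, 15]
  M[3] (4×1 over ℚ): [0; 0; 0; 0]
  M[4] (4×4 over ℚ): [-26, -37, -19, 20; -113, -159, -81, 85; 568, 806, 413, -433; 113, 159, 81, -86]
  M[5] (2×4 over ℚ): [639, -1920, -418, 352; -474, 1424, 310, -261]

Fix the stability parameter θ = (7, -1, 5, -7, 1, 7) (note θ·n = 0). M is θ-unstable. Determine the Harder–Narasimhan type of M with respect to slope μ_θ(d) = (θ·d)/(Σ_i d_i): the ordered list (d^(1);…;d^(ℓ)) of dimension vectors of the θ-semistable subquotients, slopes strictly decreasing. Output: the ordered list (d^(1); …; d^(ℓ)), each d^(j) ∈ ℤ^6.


Via rank(M_{q-1}∘⋯∘M_p): M ≅ I[1,1], I[2,2], I[2,3], I[4,5]^2, I[4,6]^2.
μ_θ-semistable layers: μ^(1)=7; μ^(2)=5; μ^(3)=1; μ^(4)=-1; μ^(5)=-7

((1, 0, 0, 0, 0, 2); (0, 0, 1, 0, 0, 0); (0, 0, 0, 0, 4, 0); (0, 2, 0, 0, 0, 0); (0, 0, 0, 4, 0, 0))
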